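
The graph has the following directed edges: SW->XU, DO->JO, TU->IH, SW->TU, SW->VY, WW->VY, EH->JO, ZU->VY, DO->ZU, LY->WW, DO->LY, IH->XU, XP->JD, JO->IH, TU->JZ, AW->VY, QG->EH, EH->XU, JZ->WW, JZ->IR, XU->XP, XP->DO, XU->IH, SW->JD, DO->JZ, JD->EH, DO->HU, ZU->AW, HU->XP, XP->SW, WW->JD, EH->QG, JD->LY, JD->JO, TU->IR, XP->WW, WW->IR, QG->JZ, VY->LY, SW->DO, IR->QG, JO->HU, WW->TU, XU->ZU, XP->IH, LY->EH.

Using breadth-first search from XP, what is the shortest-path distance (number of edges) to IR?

2

Level 0: XP
Level 1: DO, IH, JD, SW, WW
Level 2: EH, HU, IR, JO, JZ, LY, TU, VY, XU, ZU
Level 3: AW, QG
IR first appears at level 2.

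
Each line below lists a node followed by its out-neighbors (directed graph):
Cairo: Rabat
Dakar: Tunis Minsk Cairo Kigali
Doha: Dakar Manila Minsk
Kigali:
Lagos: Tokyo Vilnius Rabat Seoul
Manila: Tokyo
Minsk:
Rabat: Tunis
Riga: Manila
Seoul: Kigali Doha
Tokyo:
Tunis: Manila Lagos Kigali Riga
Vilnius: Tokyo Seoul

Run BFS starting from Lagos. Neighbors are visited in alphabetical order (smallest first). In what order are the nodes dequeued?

Lagos, Rabat, Seoul, Tokyo, Vilnius, Tunis, Doha, Kigali, Manila, Riga, Dakar, Minsk, Cairo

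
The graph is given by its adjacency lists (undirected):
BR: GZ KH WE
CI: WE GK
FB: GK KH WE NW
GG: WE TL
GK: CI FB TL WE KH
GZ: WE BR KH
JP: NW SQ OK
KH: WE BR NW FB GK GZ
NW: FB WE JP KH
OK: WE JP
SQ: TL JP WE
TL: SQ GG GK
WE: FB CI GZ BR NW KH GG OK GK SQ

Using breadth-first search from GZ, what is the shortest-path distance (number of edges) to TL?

3

Level 0: GZ
Level 1: BR, KH, WE
Level 2: CI, FB, GG, GK, NW, OK, SQ
Level 3: JP, TL
TL first appears at level 3.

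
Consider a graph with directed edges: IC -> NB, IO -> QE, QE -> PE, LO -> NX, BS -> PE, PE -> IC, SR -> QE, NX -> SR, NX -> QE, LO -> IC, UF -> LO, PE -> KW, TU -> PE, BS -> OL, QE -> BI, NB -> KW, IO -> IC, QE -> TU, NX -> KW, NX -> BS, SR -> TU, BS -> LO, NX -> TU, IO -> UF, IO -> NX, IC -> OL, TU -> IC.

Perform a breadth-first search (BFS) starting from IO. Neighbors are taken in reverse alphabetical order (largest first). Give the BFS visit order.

Visit IO; enqueue UF, QE, NX, IC → queue [UF, QE, NX, IC]
Visit UF; enqueue LO → queue [QE, NX, IC, LO]
Visit QE; enqueue TU, PE, BI → queue [NX, IC, LO, TU, PE, BI]
Visit NX; enqueue SR, KW, BS → queue [IC, LO, TU, PE, BI, SR, KW, BS]
Visit IC; enqueue OL, NB → queue [LO, TU, PE, BI, SR, KW, BS, OL, NB]
Visit LO → queue [TU, PE, BI, SR, KW, BS, OL, NB]
Visit TU → queue [PE, BI, SR, KW, BS, OL, NB]
Visit PE → queue [BI, SR, KW, BS, OL, NB]
Visit BI → queue [SR, KW, BS, OL, NB]
Visit SR → queue [KW, BS, OL, NB]
Visit KW → queue [BS, OL, NB]
Visit BS → queue [OL, NB]
Visit OL → queue [NB]
Visit NB → queue []

IO -> UF -> QE -> NX -> IC -> LO -> TU -> PE -> BI -> SR -> KW -> BS -> OL -> NB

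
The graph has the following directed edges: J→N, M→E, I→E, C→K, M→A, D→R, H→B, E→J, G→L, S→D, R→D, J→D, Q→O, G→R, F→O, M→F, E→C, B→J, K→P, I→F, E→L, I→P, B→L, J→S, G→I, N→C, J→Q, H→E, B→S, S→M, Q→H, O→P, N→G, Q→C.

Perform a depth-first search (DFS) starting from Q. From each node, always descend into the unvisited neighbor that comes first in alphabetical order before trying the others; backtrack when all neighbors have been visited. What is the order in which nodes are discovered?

Q, C, K, P, H, B, J, D, R, N, G, I, E, L, F, O, S, M, A

Visit Q
Q → C
C → K
K → P
Q → H
H → B
B → J
J → D
D → R
J → N
N → G
G → I
I → E
E → L
I → F
F → O
J → S
S → M
M → A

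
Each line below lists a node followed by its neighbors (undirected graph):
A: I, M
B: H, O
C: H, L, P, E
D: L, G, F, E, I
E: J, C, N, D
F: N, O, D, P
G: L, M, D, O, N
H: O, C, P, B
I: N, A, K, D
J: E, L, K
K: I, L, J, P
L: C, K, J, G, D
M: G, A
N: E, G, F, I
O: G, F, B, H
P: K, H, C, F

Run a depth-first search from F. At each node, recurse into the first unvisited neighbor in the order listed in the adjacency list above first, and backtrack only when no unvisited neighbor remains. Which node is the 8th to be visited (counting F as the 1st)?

O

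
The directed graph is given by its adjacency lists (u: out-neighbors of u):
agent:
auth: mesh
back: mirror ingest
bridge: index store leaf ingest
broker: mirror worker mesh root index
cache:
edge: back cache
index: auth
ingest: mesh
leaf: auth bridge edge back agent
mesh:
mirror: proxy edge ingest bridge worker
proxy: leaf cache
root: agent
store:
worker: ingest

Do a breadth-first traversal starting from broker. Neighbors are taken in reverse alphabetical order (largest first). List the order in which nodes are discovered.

broker → worker → root → mirror → mesh → index → ingest → agent → proxy → edge → bridge → auth → leaf → cache → back → store

Visit broker; enqueue worker, root, mirror, mesh, index → queue [worker, root, mirror, mesh, index]
Visit worker; enqueue ingest → queue [root, mirror, mesh, index, ingest]
Visit root; enqueue agent → queue [mirror, mesh, index, ingest, agent]
Visit mirror; enqueue proxy, edge, bridge → queue [mesh, index, ingest, agent, proxy, edge, bridge]
Visit mesh → queue [index, ingest, agent, proxy, edge, bridge]
Visit index; enqueue auth → queue [ingest, agent, proxy, edge, bridge, auth]
Visit ingest → queue [agent, proxy, edge, bridge, auth]
Visit agent → queue [proxy, edge, bridge, auth]
Visit proxy; enqueue leaf, cache → queue [edge, bridge, auth, leaf, cache]
Visit edge; enqueue back → queue [bridge, auth, leaf, cache, back]
Visit bridge; enqueue store → queue [auth, leaf, cache, back, store]
Visit auth → queue [leaf, cache, back, store]
Visit leaf → queue [cache, back, store]
Visit cache → queue [back, store]
Visit back → queue [store]
Visit store → queue []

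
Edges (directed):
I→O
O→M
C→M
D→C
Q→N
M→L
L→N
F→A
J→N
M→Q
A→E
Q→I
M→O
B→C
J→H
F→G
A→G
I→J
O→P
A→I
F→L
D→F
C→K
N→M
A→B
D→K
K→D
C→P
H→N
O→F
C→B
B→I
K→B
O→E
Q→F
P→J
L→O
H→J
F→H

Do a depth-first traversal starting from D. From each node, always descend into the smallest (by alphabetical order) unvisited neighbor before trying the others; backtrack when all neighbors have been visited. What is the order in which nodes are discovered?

Visit D
D → C
C → B
B → I
I → J
J → H
H → N
N → M
M → L
L → O
O → E
O → F
F → A
A → G
O → P
M → Q
C → K

D C B I J H N M L O E F A G P Q K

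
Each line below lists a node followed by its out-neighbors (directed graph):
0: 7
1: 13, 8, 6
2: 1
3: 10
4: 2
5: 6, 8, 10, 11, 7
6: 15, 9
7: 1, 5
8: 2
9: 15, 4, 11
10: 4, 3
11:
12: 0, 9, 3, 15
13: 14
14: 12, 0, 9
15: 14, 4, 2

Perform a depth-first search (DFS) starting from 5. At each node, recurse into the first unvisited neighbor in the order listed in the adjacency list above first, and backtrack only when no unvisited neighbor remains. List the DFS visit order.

5, 6, 15, 14, 12, 0, 7, 1, 13, 8, 2, 9, 4, 11, 3, 10

Visit 5
5 → 6
6 → 15
15 → 14
14 → 12
12 → 0
0 → 7
7 → 1
1 → 13
1 → 8
8 → 2
12 → 9
9 → 4
9 → 11
12 → 3
3 → 10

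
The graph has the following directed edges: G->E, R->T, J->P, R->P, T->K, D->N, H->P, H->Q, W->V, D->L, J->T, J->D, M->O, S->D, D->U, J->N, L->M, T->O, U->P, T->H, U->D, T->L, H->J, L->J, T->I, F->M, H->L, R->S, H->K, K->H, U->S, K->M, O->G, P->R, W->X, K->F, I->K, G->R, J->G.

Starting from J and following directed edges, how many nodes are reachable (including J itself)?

BFS from J visits: J, D, G, N, P, T, L, U, E, R, H, I, K, O, M, S, Q, F
Reachable nodes: 18 of 21 total.

18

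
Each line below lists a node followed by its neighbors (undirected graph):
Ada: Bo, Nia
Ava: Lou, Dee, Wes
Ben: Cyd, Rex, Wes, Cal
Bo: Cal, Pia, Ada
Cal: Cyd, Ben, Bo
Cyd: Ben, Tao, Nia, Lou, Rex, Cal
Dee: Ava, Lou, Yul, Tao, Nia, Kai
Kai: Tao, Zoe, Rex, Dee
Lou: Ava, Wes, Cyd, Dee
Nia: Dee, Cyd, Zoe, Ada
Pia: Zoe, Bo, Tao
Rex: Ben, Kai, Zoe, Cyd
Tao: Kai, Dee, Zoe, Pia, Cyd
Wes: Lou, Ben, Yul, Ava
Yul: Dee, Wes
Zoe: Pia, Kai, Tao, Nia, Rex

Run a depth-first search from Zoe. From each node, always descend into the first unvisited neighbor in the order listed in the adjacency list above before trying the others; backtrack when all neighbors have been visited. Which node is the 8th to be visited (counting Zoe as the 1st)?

Visit Zoe
Zoe → Pia
Pia → Bo
Bo → Cal
Cal → Cyd
Cyd → Ben
Ben → Rex
Rex → Kai
Kai → Tao
Tao → Dee
Dee → Ava
Ava → Lou
Lou → Wes
Wes → Yul
Dee → Nia
Nia → Ada

Visit order: Zoe, Pia, Bo, Cal, Cyd, Ben, Rex, Kai, Tao, Dee, Ava, Lou, Wes, Yul, Nia, Ada

Kai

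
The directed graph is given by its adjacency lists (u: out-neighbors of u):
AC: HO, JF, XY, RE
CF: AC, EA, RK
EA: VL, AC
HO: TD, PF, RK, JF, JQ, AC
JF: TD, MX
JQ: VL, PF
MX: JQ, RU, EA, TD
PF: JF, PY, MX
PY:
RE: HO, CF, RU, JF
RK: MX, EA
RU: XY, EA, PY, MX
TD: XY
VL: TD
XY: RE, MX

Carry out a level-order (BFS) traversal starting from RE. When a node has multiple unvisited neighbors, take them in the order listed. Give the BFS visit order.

Visit RE; enqueue HO, CF, RU, JF → queue [HO, CF, RU, JF]
Visit HO; enqueue TD, PF, RK, JQ, AC → queue [CF, RU, JF, TD, PF, RK, JQ, AC]
Visit CF; enqueue EA → queue [RU, JF, TD, PF, RK, JQ, AC, EA]
Visit RU; enqueue XY, PY, MX → queue [JF, TD, PF, RK, JQ, AC, EA, XY, PY, MX]
Visit JF → queue [TD, PF, RK, JQ, AC, EA, XY, PY, MX]
Visit TD → queue [PF, RK, JQ, AC, EA, XY, PY, MX]
Visit PF → queue [RK, JQ, AC, EA, XY, PY, MX]
Visit RK → queue [JQ, AC, EA, XY, PY, MX]
Visit JQ; enqueue VL → queue [AC, EA, XY, PY, MX, VL]
Visit AC → queue [EA, XY, PY, MX, VL]
Visit EA → queue [XY, PY, MX, VL]
Visit XY → queue [PY, MX, VL]
Visit PY → queue [MX, VL]
Visit MX → queue [VL]
Visit VL → queue []

RE, HO, CF, RU, JF, TD, PF, RK, JQ, AC, EA, XY, PY, MX, VL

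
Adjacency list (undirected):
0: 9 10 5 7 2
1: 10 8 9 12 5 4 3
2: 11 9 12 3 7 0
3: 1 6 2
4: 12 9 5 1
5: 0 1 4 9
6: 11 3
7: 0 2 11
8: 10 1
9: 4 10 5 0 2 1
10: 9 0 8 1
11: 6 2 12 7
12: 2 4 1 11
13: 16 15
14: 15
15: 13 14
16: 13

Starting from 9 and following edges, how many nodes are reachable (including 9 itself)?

BFS from 9 visits: 9, 10, 5, 4, 2, 1, 0, 8, 12, 11, 7, 3, 6
Reachable nodes: 13 of 17 total.

13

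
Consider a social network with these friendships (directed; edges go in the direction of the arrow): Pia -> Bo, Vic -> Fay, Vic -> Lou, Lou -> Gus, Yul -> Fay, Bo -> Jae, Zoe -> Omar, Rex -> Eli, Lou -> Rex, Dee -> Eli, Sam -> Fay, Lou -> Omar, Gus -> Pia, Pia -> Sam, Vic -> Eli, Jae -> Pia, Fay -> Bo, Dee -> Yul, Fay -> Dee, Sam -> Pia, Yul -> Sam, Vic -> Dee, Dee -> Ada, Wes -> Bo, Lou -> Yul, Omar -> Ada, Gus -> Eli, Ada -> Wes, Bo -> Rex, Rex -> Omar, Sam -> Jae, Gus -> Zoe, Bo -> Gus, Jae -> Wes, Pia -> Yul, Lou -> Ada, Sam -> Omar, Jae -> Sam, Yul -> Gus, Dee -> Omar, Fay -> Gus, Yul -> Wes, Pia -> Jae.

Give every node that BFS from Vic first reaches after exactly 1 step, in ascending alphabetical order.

Level 0: Vic
Level 1: Dee, Eli, Fay, Lou
Level 2: Ada, Bo, Gus, Omar, Rex, Yul
Level 3: Jae, Pia, Sam, Wes, Zoe

Dee, Eli, Fay, Lou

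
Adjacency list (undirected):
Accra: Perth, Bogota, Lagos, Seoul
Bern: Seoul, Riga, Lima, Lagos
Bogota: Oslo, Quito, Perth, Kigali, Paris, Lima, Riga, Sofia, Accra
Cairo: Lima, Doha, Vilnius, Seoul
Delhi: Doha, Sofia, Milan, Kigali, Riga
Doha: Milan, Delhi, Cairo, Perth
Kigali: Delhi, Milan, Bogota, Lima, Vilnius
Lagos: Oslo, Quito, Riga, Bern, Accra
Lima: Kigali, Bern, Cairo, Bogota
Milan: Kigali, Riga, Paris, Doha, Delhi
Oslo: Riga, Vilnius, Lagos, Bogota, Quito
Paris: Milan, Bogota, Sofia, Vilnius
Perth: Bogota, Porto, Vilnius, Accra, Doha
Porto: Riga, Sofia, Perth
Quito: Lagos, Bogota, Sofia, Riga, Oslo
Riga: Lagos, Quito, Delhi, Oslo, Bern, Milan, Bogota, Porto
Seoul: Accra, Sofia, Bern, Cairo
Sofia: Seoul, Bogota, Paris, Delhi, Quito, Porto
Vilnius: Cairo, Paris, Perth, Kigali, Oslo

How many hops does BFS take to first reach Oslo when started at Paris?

Level 0: Paris
Level 1: Bogota, Milan, Sofia, Vilnius
Level 2: Accra, Cairo, Delhi, Doha, Kigali, Lima, Oslo, Perth, Porto, Quito, Riga, Seoul
Level 3: Bern, Lagos
Oslo first appears at level 2.

2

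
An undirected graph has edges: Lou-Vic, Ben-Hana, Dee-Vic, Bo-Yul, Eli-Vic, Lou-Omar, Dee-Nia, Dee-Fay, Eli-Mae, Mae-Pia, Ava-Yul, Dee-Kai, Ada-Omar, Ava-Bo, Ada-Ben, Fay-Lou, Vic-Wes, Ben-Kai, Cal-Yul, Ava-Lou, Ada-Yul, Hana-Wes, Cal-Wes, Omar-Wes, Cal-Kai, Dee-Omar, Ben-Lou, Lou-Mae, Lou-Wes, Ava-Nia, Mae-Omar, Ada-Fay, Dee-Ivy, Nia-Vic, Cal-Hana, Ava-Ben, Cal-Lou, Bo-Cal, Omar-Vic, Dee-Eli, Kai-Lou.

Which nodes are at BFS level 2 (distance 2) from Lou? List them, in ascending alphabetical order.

Ada, Bo, Dee, Eli, Hana, Nia, Pia, Yul

Level 0: Lou
Level 1: Ava, Ben, Cal, Fay, Kai, Mae, Omar, Vic, Wes
Level 2: Ada, Bo, Dee, Eli, Hana, Nia, Pia, Yul
Level 3: Ivy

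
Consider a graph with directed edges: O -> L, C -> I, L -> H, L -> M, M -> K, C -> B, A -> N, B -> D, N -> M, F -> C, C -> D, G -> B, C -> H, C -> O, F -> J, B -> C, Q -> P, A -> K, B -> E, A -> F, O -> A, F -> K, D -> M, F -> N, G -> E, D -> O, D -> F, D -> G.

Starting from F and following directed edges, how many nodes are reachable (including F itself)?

BFS from F visits: F, C, J, K, N, B, D, H, I, O, M, E, G, A, L
Reachable nodes: 15 of 17 total.

15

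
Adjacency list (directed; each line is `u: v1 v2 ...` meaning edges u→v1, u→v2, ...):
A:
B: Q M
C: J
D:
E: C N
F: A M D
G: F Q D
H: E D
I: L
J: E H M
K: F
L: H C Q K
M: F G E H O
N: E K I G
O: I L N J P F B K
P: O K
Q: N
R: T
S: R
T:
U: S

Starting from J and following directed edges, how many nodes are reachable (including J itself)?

BFS from J visits: J, E, H, M, C, N, D, F, G, O, K, I, A, Q, L, P, B
Reachable nodes: 17 of 21 total.

17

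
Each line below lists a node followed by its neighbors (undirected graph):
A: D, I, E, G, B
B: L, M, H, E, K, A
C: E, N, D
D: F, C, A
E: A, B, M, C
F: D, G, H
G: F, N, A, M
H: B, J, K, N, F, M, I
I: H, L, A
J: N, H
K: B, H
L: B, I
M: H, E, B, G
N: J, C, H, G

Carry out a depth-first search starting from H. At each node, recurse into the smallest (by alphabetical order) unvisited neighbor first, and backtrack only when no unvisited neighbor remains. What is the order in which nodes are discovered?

Visit H
H → B
B → A
A → D
D → C
C → E
E → M
M → G
G → F
G → N
N → J
A → I
I → L
B → K

H B A D C E M G F N J I L K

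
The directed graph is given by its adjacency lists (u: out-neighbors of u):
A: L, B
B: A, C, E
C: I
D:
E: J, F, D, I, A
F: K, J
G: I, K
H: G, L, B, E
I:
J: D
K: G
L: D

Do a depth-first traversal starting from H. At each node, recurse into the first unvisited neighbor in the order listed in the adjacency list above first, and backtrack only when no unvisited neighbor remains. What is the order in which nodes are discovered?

Visit H
H → G
G → I
G → K
H → L
L → D
H → B
B → A
B → C
B → E
E → J
E → F

H -> G -> I -> K -> L -> D -> B -> A -> C -> E -> J -> F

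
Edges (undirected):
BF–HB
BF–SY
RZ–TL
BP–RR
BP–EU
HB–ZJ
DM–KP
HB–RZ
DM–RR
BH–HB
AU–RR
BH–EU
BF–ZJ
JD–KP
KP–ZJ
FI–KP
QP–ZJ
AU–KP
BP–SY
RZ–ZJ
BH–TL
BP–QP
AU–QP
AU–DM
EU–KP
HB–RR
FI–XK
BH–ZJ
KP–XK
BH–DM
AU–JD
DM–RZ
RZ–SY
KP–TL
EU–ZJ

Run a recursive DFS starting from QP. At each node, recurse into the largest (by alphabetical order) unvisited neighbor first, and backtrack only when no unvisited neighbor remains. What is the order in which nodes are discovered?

QP → ZJ → RZ → TL → KP → XK → FI → JD → AU → RR → HB → BH → EU → BP → SY → BF → DM

Visit QP
QP → ZJ
ZJ → RZ
RZ → TL
TL → KP
KP → XK
XK → FI
KP → JD
JD → AU
AU → RR
RR → HB
HB → BH
BH → EU
EU → BP
BP → SY
SY → BF
BH → DM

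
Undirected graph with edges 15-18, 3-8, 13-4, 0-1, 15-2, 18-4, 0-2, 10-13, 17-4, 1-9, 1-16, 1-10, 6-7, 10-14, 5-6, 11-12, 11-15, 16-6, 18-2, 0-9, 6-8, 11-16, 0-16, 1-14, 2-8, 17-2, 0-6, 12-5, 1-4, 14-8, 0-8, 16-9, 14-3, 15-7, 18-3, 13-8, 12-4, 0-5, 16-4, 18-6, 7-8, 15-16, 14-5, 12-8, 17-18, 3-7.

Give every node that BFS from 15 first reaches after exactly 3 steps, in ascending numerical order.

5, 10, 13, 14

Level 0: 15
Level 1: 2, 7, 11, 16, 18
Level 2: 0, 1, 3, 4, 6, 8, 9, 12, 17
Level 3: 5, 10, 13, 14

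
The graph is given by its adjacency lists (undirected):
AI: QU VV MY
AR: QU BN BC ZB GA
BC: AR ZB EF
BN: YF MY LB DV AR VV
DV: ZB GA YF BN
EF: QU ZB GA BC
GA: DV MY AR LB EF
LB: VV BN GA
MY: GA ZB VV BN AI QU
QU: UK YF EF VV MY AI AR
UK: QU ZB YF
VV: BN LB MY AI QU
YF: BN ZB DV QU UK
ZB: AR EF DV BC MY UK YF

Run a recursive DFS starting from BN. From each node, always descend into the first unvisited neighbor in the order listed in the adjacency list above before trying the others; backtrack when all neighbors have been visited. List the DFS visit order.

Visit BN
BN → YF
YF → ZB
ZB → AR
AR → QU
QU → UK
QU → EF
EF → GA
GA → DV
GA → MY
MY → VV
VV → LB
VV → AI
EF → BC

BN YF ZB AR QU UK EF GA DV MY VV LB AI BC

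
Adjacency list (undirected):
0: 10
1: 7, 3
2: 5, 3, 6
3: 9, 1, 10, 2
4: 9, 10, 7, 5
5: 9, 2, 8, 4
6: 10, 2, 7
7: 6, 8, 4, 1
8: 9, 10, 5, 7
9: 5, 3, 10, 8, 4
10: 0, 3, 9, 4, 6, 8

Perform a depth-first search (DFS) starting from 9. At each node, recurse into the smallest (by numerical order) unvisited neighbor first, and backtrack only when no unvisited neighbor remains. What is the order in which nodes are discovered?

Visit 9
9 → 3
3 → 1
1 → 7
7 → 4
4 → 5
5 → 2
2 → 6
6 → 10
10 → 0
10 → 8

9, 3, 1, 7, 4, 5, 2, 6, 10, 0, 8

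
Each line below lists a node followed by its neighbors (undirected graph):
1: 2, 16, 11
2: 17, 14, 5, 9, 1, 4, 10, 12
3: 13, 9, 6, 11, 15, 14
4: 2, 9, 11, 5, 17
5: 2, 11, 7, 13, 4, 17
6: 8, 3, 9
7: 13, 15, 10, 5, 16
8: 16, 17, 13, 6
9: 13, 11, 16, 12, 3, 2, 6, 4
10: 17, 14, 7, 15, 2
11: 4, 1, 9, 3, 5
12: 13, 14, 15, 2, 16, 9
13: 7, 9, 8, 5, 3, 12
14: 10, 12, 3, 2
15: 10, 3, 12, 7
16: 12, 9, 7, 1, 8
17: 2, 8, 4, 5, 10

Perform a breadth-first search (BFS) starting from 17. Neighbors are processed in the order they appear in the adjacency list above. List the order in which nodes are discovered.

17 → 2 → 8 → 4 → 5 → 10 → 14 → 9 → 1 → 12 → 16 → 13 → 6 → 11 → 7 → 15 → 3

Visit 17; enqueue 2, 8, 4, 5, 10 → queue [2, 8, 4, 5, 10]
Visit 2; enqueue 14, 9, 1, 12 → queue [8, 4, 5, 10, 14, 9, 1, 12]
Visit 8; enqueue 16, 13, 6 → queue [4, 5, 10, 14, 9, 1, 12, 16, 13, 6]
Visit 4; enqueue 11 → queue [5, 10, 14, 9, 1, 12, 16, 13, 6, 11]
Visit 5; enqueue 7 → queue [10, 14, 9, 1, 12, 16, 13, 6, 11, 7]
Visit 10; enqueue 15 → queue [14, 9, 1, 12, 16, 13, 6, 11, 7, 15]
Visit 14; enqueue 3 → queue [9, 1, 12, 16, 13, 6, 11, 7, 15, 3]
Visit 9 → queue [1, 12, 16, 13, 6, 11, 7, 15, 3]
Visit 1 → queue [12, 16, 13, 6, 11, 7, 15, 3]
Visit 12 → queue [16, 13, 6, 11, 7, 15, 3]
Visit 16 → queue [13, 6, 11, 7, 15, 3]
Visit 13 → queue [6, 11, 7, 15, 3]
Visit 6 → queue [11, 7, 15, 3]
Visit 11 → queue [7, 15, 3]
Visit 7 → queue [15, 3]
Visit 15 → queue [3]
Visit 3 → queue []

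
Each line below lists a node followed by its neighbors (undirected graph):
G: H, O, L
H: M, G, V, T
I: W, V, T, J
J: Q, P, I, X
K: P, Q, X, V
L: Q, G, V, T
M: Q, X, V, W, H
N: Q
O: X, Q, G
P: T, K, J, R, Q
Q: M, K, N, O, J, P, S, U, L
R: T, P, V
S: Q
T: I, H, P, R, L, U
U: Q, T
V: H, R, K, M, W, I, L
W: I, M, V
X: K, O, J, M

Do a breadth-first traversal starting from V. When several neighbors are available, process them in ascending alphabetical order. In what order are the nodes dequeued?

V, H, I, K, L, M, R, W, G, T, J, P, Q, X, O, U, N, S

Visit V; enqueue H, I, K, L, M, R, W → queue [H, I, K, L, M, R, W]
Visit H; enqueue G, T → queue [I, K, L, M, R, W, G, T]
Visit I; enqueue J → queue [K, L, M, R, W, G, T, J]
Visit K; enqueue P, Q, X → queue [L, M, R, W, G, T, J, P, Q, X]
Visit L → queue [M, R, W, G, T, J, P, Q, X]
Visit M → queue [R, W, G, T, J, P, Q, X]
Visit R → queue [W, G, T, J, P, Q, X]
Visit W → queue [G, T, J, P, Q, X]
Visit G; enqueue O → queue [T, J, P, Q, X, O]
Visit T; enqueue U → queue [J, P, Q, X, O, U]
Visit J → queue [P, Q, X, O, U]
Visit P → queue [Q, X, O, U]
Visit Q; enqueue N, S → queue [X, O, U, N, S]
Visit X → queue [O, U, N, S]
Visit O → queue [U, N, S]
Visit U → queue [N, S]
Visit N → queue [S]
Visit S → queue []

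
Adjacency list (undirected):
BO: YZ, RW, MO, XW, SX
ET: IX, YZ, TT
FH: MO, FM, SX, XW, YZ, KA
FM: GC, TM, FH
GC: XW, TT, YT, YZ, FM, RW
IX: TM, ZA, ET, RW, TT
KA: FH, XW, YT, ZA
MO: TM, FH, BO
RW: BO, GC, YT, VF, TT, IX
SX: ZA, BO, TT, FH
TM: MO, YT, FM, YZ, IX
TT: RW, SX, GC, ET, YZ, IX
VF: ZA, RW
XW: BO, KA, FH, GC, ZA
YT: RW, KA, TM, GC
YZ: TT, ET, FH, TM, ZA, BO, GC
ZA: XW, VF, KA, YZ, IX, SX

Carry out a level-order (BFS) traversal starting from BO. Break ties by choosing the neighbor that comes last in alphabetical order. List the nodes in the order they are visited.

Visit BO; enqueue YZ, XW, SX, RW, MO → queue [YZ, XW, SX, RW, MO]
Visit YZ; enqueue ZA, TT, TM, GC, FH, ET → queue [XW, SX, RW, MO, ZA, TT, TM, GC, FH, ET]
Visit XW; enqueue KA → queue [SX, RW, MO, ZA, TT, TM, GC, FH, ET, KA]
Visit SX → queue [RW, MO, ZA, TT, TM, GC, FH, ET, KA]
Visit RW; enqueue YT, VF, IX → queue [MO, ZA, TT, TM, GC, FH, ET, KA, YT, VF, IX]
Visit MO → queue [ZA, TT, TM, GC, FH, ET, KA, YT, VF, IX]
Visit ZA → queue [TT, TM, GC, FH, ET, KA, YT, VF, IX]
Visit TT → queue [TM, GC, FH, ET, KA, YT, VF, IX]
Visit TM; enqueue FM → queue [GC, FH, ET, KA, YT, VF, IX, FM]
Visit GC → queue [FH, ET, KA, YT, VF, IX, FM]
Visit FH → queue [ET, KA, YT, VF, IX, FM]
Visit ET → queue [KA, YT, VF, IX, FM]
Visit KA → queue [YT, VF, IX, FM]
Visit YT → queue [VF, IX, FM]
Visit VF → queue [IX, FM]
Visit IX → queue [FM]
Visit FM → queue []

BO, YZ, XW, SX, RW, MO, ZA, TT, TM, GC, FH, ET, KA, YT, VF, IX, FM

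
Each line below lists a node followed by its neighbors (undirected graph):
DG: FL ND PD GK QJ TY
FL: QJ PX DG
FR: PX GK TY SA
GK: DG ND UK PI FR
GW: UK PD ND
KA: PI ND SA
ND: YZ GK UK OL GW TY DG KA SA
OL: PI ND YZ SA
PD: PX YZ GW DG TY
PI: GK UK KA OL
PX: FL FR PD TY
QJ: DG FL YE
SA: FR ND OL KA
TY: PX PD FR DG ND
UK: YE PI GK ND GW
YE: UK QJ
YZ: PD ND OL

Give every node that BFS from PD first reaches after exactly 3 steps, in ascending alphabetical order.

KA, PI, SA, YE

Level 0: PD
Level 1: DG, GW, PX, TY, YZ
Level 2: FL, FR, GK, ND, OL, QJ, UK
Level 3: KA, PI, SA, YE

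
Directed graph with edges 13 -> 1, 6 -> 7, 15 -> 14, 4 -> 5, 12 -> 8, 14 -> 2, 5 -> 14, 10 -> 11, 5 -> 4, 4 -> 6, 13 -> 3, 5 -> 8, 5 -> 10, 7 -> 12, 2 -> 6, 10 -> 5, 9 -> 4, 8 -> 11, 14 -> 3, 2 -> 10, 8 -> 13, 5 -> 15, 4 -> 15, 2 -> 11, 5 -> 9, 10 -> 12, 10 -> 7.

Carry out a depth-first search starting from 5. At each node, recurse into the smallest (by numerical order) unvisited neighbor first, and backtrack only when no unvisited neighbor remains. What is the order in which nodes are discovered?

5, 4, 6, 7, 12, 8, 11, 13, 1, 3, 15, 14, 2, 10, 9

Visit 5
5 → 4
4 → 6
6 → 7
7 → 12
12 → 8
8 → 11
8 → 13
13 → 1
13 → 3
4 → 15
15 → 14
14 → 2
2 → 10
5 → 9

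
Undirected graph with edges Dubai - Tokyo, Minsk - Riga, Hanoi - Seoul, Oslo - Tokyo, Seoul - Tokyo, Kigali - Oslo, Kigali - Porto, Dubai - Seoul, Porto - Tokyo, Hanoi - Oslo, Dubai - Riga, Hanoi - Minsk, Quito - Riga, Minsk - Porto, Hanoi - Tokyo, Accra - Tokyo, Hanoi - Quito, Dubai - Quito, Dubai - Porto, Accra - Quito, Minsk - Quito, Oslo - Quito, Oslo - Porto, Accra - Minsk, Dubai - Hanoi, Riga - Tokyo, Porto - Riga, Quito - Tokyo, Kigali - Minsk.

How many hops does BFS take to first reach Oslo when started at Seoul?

2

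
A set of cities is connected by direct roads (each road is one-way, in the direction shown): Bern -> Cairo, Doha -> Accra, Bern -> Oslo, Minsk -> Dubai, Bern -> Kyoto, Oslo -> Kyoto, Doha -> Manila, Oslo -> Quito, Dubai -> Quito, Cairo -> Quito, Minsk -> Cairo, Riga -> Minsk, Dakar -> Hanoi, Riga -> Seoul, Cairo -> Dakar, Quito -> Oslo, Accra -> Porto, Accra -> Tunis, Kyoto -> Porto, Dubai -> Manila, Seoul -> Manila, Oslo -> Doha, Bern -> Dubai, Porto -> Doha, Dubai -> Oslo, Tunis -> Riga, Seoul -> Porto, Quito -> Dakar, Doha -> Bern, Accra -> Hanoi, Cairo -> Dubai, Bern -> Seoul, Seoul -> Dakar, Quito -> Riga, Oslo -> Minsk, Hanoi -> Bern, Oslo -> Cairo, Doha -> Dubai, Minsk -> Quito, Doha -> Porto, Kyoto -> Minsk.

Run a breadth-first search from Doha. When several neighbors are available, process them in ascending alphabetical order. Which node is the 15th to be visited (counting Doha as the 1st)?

Visit Doha; enqueue Accra, Bern, Dubai, Manila, Porto → queue [Accra, Bern, Dubai, Manila, Porto]
Visit Accra; enqueue Hanoi, Tunis → queue [Bern, Dubai, Manila, Porto, Hanoi, Tunis]
Visit Bern; enqueue Cairo, Kyoto, Oslo, Seoul → queue [Dubai, Manila, Porto, Hanoi, Tunis, Cairo, Kyoto, Oslo, Seoul]
Visit Dubai; enqueue Quito → queue [Manila, Porto, Hanoi, Tunis, Cairo, Kyoto, Oslo, Seoul, Quito]
Visit Manila → queue [Porto, Hanoi, Tunis, Cairo, Kyoto, Oslo, Seoul, Quito]
Visit Porto → queue [Hanoi, Tunis, Cairo, Kyoto, Oslo, Seoul, Quito]
Visit Hanoi → queue [Tunis, Cairo, Kyoto, Oslo, Seoul, Quito]
Visit Tunis; enqueue Riga → queue [Cairo, Kyoto, Oslo, Seoul, Quito, Riga]
Visit Cairo; enqueue Dakar → queue [Kyoto, Oslo, Seoul, Quito, Riga, Dakar]
Visit Kyoto; enqueue Minsk → queue [Oslo, Seoul, Quito, Riga, Dakar, Minsk]
Visit Oslo → queue [Seoul, Quito, Riga, Dakar, Minsk]
Visit Seoul → queue [Quito, Riga, Dakar, Minsk]
Visit Quito → queue [Riga, Dakar, Minsk]
Visit Riga → queue [Dakar, Minsk]
Visit Dakar → queue [Minsk]
Visit Minsk → queue []

Visit order: Doha, Accra, Bern, Dubai, Manila, Porto, Hanoi, Tunis, Cairo, Kyoto, Oslo, Seoul, Quito, Riga, Dakar, Minsk

Dakar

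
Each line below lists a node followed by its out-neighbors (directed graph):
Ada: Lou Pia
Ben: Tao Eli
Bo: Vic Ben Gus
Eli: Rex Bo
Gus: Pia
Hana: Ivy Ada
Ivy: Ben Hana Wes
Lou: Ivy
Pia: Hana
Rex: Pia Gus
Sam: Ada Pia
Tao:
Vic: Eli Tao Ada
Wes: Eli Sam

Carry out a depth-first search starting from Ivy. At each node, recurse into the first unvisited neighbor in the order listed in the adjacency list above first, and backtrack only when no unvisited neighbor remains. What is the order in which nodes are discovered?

Ivy, Ben, Tao, Eli, Rex, Pia, Hana, Ada, Lou, Gus, Bo, Vic, Wes, Sam

Visit Ivy
Ivy → Ben
Ben → Tao
Ben → Eli
Eli → Rex
Rex → Pia
Pia → Hana
Hana → Ada
Ada → Lou
Rex → Gus
Eli → Bo
Bo → Vic
Ivy → Wes
Wes → Sam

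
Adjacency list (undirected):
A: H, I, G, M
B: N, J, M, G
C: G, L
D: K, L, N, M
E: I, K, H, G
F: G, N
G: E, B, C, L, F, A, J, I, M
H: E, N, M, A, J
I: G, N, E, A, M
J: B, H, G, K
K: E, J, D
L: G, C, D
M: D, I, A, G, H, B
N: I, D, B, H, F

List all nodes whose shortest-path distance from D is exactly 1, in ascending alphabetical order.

Level 0: D
Level 1: K, L, M, N
Level 2: A, B, C, E, F, G, H, I, J

K, L, M, N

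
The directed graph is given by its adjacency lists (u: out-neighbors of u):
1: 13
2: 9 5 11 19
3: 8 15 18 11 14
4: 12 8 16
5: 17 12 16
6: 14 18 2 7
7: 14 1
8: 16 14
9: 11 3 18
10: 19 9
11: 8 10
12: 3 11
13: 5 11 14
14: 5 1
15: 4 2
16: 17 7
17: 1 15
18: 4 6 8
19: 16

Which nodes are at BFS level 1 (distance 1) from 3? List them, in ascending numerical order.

8, 11, 14, 15, 18

Level 0: 3
Level 1: 8, 11, 14, 15, 18
Level 2: 1, 2, 4, 5, 6, 10, 16
Level 3: 7, 9, 12, 13, 17, 19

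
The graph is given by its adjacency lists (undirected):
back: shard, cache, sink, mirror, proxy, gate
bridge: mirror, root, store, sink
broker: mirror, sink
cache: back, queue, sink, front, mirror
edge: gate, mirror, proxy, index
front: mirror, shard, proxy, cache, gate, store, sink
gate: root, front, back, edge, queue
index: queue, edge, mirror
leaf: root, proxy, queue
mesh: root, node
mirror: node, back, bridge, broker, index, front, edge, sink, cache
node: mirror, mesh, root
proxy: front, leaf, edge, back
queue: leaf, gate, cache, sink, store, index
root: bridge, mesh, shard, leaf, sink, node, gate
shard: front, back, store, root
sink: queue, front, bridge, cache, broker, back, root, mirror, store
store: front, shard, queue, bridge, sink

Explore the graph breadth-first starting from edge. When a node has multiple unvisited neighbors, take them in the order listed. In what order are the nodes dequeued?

Visit edge; enqueue gate, mirror, proxy, index → queue [gate, mirror, proxy, index]
Visit gate; enqueue root, front, back, queue → queue [mirror, proxy, index, root, front, back, queue]
Visit mirror; enqueue node, bridge, broker, sink, cache → queue [proxy, index, root, front, back, queue, node, bridge, broker, sink, cache]
Visit proxy; enqueue leaf → queue [index, root, front, back, queue, node, bridge, broker, sink, cache, leaf]
Visit index → queue [root, front, back, queue, node, bridge, broker, sink, cache, leaf]
Visit root; enqueue mesh, shard → queue [front, back, queue, node, bridge, broker, sink, cache, leaf, mesh, shard]
Visit front; enqueue store → queue [back, queue, node, bridge, broker, sink, cache, leaf, mesh, shard, store]
Visit back → queue [queue, node, bridge, broker, sink, cache, leaf, mesh, shard, store]
Visit queue → queue [node, bridge, broker, sink, cache, leaf, mesh, shard, store]
Visit node → queue [bridge, broker, sink, cache, leaf, mesh, shard, store]
Visit bridge → queue [broker, sink, cache, leaf, mesh, shard, store]
Visit broker → queue [sink, cache, leaf, mesh, shard, store]
Visit sink → queue [cache, leaf, mesh, shard, store]
Visit cache → queue [leaf, mesh, shard, store]
Visit leaf → queue [mesh, shard, store]
Visit mesh → queue [shard, store]
Visit shard → queue [store]
Visit store → queue []

edge → gate → mirror → proxy → index → root → front → back → queue → node → bridge → broker → sink → cache → leaf → mesh → shard → store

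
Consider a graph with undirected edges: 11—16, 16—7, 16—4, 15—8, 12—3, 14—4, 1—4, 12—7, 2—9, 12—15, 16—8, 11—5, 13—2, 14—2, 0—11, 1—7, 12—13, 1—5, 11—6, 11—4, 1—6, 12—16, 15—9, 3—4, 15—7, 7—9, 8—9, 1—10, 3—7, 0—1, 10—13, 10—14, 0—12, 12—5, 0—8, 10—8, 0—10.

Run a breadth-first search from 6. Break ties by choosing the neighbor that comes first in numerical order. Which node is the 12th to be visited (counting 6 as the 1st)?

3

Visit 6; enqueue 1, 11 → queue [1, 11]
Visit 1; enqueue 0, 4, 5, 7, 10 → queue [11, 0, 4, 5, 7, 10]
Visit 11; enqueue 16 → queue [0, 4, 5, 7, 10, 16]
Visit 0; enqueue 8, 12 → queue [4, 5, 7, 10, 16, 8, 12]
Visit 4; enqueue 3, 14 → queue [5, 7, 10, 16, 8, 12, 3, 14]
Visit 5 → queue [7, 10, 16, 8, 12, 3, 14]
Visit 7; enqueue 9, 15 → queue [10, 16, 8, 12, 3, 14, 9, 15]
Visit 10; enqueue 13 → queue [16, 8, 12, 3, 14, 9, 15, 13]
Visit 16 → queue [8, 12, 3, 14, 9, 15, 13]
Visit 8 → queue [12, 3, 14, 9, 15, 13]
Visit 12 → queue [3, 14, 9, 15, 13]
Visit 3 → queue [14, 9, 15, 13]
Visit 14; enqueue 2 → queue [9, 15, 13, 2]
Visit 9 → queue [15, 13, 2]
Visit 15 → queue [13, 2]
Visit 13 → queue [2]
Visit 2 → queue []

Visit order: 6, 1, 11, 0, 4, 5, 7, 10, 16, 8, 12, 3, 14, 9, 15, 13, 2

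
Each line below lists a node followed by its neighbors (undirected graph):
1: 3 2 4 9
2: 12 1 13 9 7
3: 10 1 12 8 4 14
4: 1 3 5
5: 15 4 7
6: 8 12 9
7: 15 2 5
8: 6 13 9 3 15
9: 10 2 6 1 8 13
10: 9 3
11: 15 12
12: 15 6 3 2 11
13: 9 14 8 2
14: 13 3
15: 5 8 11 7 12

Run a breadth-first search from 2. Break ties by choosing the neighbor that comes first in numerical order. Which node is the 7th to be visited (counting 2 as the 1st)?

Visit 2; enqueue 1, 7, 9, 12, 13 → queue [1, 7, 9, 12, 13]
Visit 1; enqueue 3, 4 → queue [7, 9, 12, 13, 3, 4]
Visit 7; enqueue 5, 15 → queue [9, 12, 13, 3, 4, 5, 15]
Visit 9; enqueue 6, 8, 10 → queue [12, 13, 3, 4, 5, 15, 6, 8, 10]
Visit 12; enqueue 11 → queue [13, 3, 4, 5, 15, 6, 8, 10, 11]
Visit 13; enqueue 14 → queue [3, 4, 5, 15, 6, 8, 10, 11, 14]
Visit 3 → queue [4, 5, 15, 6, 8, 10, 11, 14]
Visit 4 → queue [5, 15, 6, 8, 10, 11, 14]
Visit 5 → queue [15, 6, 8, 10, 11, 14]
Visit 15 → queue [6, 8, 10, 11, 14]
Visit 6 → queue [8, 10, 11, 14]
Visit 8 → queue [10, 11, 14]
Visit 10 → queue [11, 14]
Visit 11 → queue [14]
Visit 14 → queue []

Visit order: 2, 1, 7, 9, 12, 13, 3, 4, 5, 15, 6, 8, 10, 11, 14

3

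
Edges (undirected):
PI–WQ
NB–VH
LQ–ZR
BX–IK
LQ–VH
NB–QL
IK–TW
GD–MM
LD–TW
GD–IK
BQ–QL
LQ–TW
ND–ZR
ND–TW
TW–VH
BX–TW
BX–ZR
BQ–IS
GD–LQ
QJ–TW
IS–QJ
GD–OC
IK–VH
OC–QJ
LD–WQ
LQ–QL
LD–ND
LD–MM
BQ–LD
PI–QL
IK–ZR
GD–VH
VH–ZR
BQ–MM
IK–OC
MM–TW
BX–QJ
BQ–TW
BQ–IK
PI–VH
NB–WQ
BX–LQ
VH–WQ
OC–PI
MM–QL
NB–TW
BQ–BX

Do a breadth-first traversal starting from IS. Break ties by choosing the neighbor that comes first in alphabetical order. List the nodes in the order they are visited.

IS -> BQ -> QJ -> BX -> IK -> LD -> MM -> QL -> TW -> OC -> LQ -> ZR -> GD -> VH -> ND -> WQ -> NB -> PI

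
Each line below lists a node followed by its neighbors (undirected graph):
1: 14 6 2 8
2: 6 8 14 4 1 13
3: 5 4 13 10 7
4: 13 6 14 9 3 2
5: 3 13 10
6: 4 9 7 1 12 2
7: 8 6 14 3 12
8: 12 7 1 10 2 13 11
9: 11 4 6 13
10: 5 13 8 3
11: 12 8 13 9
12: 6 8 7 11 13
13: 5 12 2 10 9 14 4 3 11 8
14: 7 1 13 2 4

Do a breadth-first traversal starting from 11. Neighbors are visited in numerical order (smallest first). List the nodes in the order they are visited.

Visit 11; enqueue 8, 9, 12, 13 → queue [8, 9, 12, 13]
Visit 8; enqueue 1, 2, 7, 10 → queue [9, 12, 13, 1, 2, 7, 10]
Visit 9; enqueue 4, 6 → queue [12, 13, 1, 2, 7, 10, 4, 6]
Visit 12 → queue [13, 1, 2, 7, 10, 4, 6]
Visit 13; enqueue 3, 5, 14 → queue [1, 2, 7, 10, 4, 6, 3, 5, 14]
Visit 1 → queue [2, 7, 10, 4, 6, 3, 5, 14]
Visit 2 → queue [7, 10, 4, 6, 3, 5, 14]
Visit 7 → queue [10, 4, 6, 3, 5, 14]
Visit 10 → queue [4, 6, 3, 5, 14]
Visit 4 → queue [6, 3, 5, 14]
Visit 6 → queue [3, 5, 14]
Visit 3 → queue [5, 14]
Visit 5 → queue [14]
Visit 14 → queue []

11, 8, 9, 12, 13, 1, 2, 7, 10, 4, 6, 3, 5, 14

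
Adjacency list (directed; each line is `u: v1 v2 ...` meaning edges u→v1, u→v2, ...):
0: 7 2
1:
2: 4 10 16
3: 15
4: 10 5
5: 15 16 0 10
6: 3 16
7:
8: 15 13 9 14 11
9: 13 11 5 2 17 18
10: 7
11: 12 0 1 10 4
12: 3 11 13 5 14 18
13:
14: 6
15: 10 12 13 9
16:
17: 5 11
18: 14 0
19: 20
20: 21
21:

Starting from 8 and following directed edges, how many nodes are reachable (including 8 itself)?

BFS from 8 visits: 8, 9, 11, 13, 14, 15, 2, 5, 17, 18, 0, 1, 4, 10, 12, 6, 16, 7, 3
Reachable nodes: 19 of 22 total.

19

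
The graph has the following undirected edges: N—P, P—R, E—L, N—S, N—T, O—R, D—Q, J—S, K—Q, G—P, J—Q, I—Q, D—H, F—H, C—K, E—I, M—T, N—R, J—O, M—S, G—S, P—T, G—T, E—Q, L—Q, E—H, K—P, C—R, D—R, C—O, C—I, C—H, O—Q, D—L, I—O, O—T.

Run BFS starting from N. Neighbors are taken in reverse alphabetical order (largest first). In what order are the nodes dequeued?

Visit N; enqueue T, S, R, P → queue [T, S, R, P]
Visit T; enqueue O, M, G → queue [S, R, P, O, M, G]
Visit S; enqueue J → queue [R, P, O, M, G, J]
Visit R; enqueue D, C → queue [P, O, M, G, J, D, C]
Visit P; enqueue K → queue [O, M, G, J, D, C, K]
Visit O; enqueue Q, I → queue [M, G, J, D, C, K, Q, I]
Visit M → queue [G, J, D, C, K, Q, I]
Visit G → queue [J, D, C, K, Q, I]
Visit J → queue [D, C, K, Q, I]
Visit D; enqueue L, H → queue [C, K, Q, I, L, H]
Visit C → queue [K, Q, I, L, H]
Visit K → queue [Q, I, L, H]
Visit Q; enqueue E → queue [I, L, H, E]
Visit I → queue [L, H, E]
Visit L → queue [H, E]
Visit H; enqueue F → queue [E, F]
Visit E → queue [F]
Visit F → queue []

N, T, S, R, P, O, M, G, J, D, C, K, Q, I, L, H, E, F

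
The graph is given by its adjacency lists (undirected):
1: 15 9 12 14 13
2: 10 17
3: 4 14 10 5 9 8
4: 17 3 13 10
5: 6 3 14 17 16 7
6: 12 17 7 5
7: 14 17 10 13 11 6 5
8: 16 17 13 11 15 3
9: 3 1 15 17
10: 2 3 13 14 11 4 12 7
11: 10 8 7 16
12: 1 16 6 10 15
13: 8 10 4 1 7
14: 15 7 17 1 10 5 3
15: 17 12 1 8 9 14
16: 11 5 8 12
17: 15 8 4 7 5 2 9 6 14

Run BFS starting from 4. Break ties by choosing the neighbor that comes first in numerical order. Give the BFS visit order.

Visit 4; enqueue 3, 10, 13, 17 → queue [3, 10, 13, 17]
Visit 3; enqueue 5, 8, 9, 14 → queue [10, 13, 17, 5, 8, 9, 14]
Visit 10; enqueue 2, 7, 11, 12 → queue [13, 17, 5, 8, 9, 14, 2, 7, 11, 12]
Visit 13; enqueue 1 → queue [17, 5, 8, 9, 14, 2, 7, 11, 12, 1]
Visit 17; enqueue 6, 15 → queue [5, 8, 9, 14, 2, 7, 11, 12, 1, 6, 15]
Visit 5; enqueue 16 → queue [8, 9, 14, 2, 7, 11, 12, 1, 6, 15, 16]
Visit 8 → queue [9, 14, 2, 7, 11, 12, 1, 6, 15, 16]
Visit 9 → queue [14, 2, 7, 11, 12, 1, 6, 15, 16]
Visit 14 → queue [2, 7, 11, 12, 1, 6, 15, 16]
Visit 2 → queue [7, 11, 12, 1, 6, 15, 16]
Visit 7 → queue [11, 12, 1, 6, 15, 16]
Visit 11 → queue [12, 1, 6, 15, 16]
Visit 12 → queue [1, 6, 15, 16]
Visit 1 → queue [6, 15, 16]
Visit 6 → queue [15, 16]
Visit 15 → queue [16]
Visit 16 → queue []

4 → 3 → 10 → 13 → 17 → 5 → 8 → 9 → 14 → 2 → 7 → 11 → 12 → 1 → 6 → 15 → 16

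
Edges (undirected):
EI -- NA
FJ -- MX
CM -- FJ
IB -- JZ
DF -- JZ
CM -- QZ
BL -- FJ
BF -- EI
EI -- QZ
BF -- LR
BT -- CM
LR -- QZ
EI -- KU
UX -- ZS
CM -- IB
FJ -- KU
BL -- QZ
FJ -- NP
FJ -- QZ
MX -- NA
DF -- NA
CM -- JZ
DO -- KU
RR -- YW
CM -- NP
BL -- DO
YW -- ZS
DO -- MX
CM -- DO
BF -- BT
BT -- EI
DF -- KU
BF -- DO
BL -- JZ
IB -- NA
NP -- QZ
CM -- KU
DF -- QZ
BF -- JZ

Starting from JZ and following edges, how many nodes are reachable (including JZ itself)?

BFS from JZ visits: JZ, BF, BL, CM, DF, IB, BT, DO, EI, LR, FJ, QZ, KU, NP, NA, MX
Reachable nodes: 16 of 20 total.

16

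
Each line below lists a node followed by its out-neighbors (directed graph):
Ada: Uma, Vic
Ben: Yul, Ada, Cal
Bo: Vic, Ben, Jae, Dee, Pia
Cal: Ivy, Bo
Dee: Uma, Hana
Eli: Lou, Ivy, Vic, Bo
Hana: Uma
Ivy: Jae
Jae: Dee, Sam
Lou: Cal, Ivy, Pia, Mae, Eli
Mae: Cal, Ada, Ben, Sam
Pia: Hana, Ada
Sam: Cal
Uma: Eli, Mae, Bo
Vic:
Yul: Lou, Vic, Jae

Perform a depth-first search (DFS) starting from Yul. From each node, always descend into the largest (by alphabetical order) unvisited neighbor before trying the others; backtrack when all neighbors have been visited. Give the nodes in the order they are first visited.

Visit Yul
Yul → Vic
Yul → Lou
Lou → Pia
Pia → Hana
Hana → Uma
Uma → Mae
Mae → Sam
Sam → Cal
Cal → Ivy
Ivy → Jae
Jae → Dee
Cal → Bo
Bo → Ben
Ben → Ada
Uma → Eli

Yul, Vic, Lou, Pia, Hana, Uma, Mae, Sam, Cal, Ivy, Jae, Dee, Bo, Ben, Ada, Eli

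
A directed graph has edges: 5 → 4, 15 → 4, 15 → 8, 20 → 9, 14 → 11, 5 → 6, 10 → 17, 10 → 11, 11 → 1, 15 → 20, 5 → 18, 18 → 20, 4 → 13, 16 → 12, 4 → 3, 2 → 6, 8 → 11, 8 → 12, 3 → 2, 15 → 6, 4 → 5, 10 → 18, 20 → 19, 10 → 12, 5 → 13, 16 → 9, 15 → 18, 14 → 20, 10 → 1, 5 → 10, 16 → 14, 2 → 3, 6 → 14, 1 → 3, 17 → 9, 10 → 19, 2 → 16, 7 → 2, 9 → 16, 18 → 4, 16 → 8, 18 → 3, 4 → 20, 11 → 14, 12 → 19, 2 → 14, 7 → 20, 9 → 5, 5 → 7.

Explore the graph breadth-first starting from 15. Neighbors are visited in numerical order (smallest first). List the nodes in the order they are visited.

15 -> 4 -> 6 -> 8 -> 18 -> 20 -> 3 -> 5 -> 13 -> 14 -> 11 -> 12 -> 9 -> 19 -> 2 -> 7 -> 10 -> 1 -> 16 -> 17

Visit 15; enqueue 4, 6, 8, 18, 20 → queue [4, 6, 8, 18, 20]
Visit 4; enqueue 3, 5, 13 → queue [6, 8, 18, 20, 3, 5, 13]
Visit 6; enqueue 14 → queue [8, 18, 20, 3, 5, 13, 14]
Visit 8; enqueue 11, 12 → queue [18, 20, 3, 5, 13, 14, 11, 12]
Visit 18 → queue [20, 3, 5, 13, 14, 11, 12]
Visit 20; enqueue 9, 19 → queue [3, 5, 13, 14, 11, 12, 9, 19]
Visit 3; enqueue 2 → queue [5, 13, 14, 11, 12, 9, 19, 2]
Visit 5; enqueue 7, 10 → queue [13, 14, 11, 12, 9, 19, 2, 7, 10]
Visit 13 → queue [14, 11, 12, 9, 19, 2, 7, 10]
Visit 14 → queue [11, 12, 9, 19, 2, 7, 10]
Visit 11; enqueue 1 → queue [12, 9, 19, 2, 7, 10, 1]
Visit 12 → queue [9, 19, 2, 7, 10, 1]
Visit 9; enqueue 16 → queue [19, 2, 7, 10, 1, 16]
Visit 19 → queue [2, 7, 10, 1, 16]
Visit 2 → queue [7, 10, 1, 16]
Visit 7 → queue [10, 1, 16]
Visit 10; enqueue 17 → queue [1, 16, 17]
Visit 1 → queue [16, 17]
Visit 16 → queue [17]
Visit 17 → queue []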